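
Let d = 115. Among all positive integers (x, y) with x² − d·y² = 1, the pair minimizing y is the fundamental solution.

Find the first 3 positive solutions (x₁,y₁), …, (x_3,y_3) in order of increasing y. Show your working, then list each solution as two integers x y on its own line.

1126 105
2535751 236460
5710510126 532507815

d=115: √d = [10; 1,2,1,1,1,1,1,2,1,20] (ℓ=10, even), read p_9/q_9
a_0=10:  p_0=10·1+0=10,  q_0=10·0+1=1
…
a_2=2:  p_2=2·11+10=32,  q_2=2·1+1=3
a_3=1:  p_3=1·32+11=43,  q_3=1·3+1=4
a_4=1:  p_4=1·43+32=75,  q_4=1·4+3=7
a_5=1:  p_5=1·75+43=118,  q_5=1·7+4=11
…
a_8=2:  p_8=2·311+193=815,  q_8=2·29+18=76
a_9=1:  p_9=1·815+311=1126,  q_9=1·76+29=105
(x₁, y₁) = (1126, 105);  1126² − 115·105² = 1 ✓
(x_2, y_2) = (1126·1126 + 115·105·105, 1126·105 + 105·1126) = (2535751, 236460)
(x_3, y_3) = (1126·2535751 + 115·105·236460, 1126·236460 + 105·2535751) = (5710510126, 532507815)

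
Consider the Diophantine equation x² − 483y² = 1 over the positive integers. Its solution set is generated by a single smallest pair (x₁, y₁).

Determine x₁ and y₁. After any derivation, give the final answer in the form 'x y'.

22 1

d=483: √d = [21; 1,42] (ℓ=2, even), read p_1/q_1
a_0=21:  p_0=21·1+0=21,  q_0=21·0+1=1
a_1=1:  p_1=1·21+1=22,  q_1=1·1+0=1
fundamental: x₁=22, y₁=1  (since 484 − 483·1 = 1)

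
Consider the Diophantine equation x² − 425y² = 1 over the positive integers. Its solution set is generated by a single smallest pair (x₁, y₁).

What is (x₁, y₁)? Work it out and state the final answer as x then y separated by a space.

143649 6968

[20; 1,1,1,1,1,1,40] for √425; ℓ=7 ⇒ convergent index 13
step 0: (20, 1)  from 20·(1,0) + (0,1)
step 1: (21, 1)  from 1·(20,1) + (1,0)
…
step 4: (103, 5)  from 1·(62,3) + (41,2)
…
step 8: (11153, 541)  from 1·(10885,528) + (268,13)
…
step 10: (33191, 1610)  from 1·(22038,1069) + (11153,541)
…
step 12: (88420, 4289)  from 1·(55229,2679) + (33191,1610)
step 13: (143649, 6968)  from 1·(88420,4289) + (55229,2679)
fundamental: x₁=143649, y₁=6968  (since 20635035201 − 425·48553024 = 1)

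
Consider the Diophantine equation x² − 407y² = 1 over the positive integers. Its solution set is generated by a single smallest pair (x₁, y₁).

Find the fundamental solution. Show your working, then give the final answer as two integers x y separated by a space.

2663 132

d=407: √d = [20; 5,1,2,1,5,40] (ℓ=6, even), read p_5/q_5
a_0=20:  p_0=20·1+0=20,  q_0=20·0+1=1
…
a_2=1:  p_2=1·101+20=121,  q_2=1·5+1=6
…
a_4=1:  p_4=1·343+121=464,  q_4=1·17+6=23
a_5=5:  p_5=5·464+343=2663,  q_5=5·23+17=132
fundamental: x₁=2663, y₁=132  (since 7091569 − 407·17424 = 1)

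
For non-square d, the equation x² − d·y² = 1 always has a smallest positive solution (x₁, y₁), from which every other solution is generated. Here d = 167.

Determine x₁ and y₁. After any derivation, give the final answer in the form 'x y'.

√167 = [12; 1,11,1,24, …], period ℓ=4 (even) → k=3
i=0: a=12 ⇒ p=12, q=1
…
i=2: a=11 ⇒ p=155, q=12
i=3: a=1 ⇒ p=168, q=13
fundamental: x₁=168, y₁=13  (since 28224 − 167·169 = 1)

168 13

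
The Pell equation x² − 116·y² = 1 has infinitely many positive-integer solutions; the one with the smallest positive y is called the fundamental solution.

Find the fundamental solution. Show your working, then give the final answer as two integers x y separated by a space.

[10; 1,3,2,1,4,1,2,3,1,20] for √116; ℓ=10 ⇒ convergent index 9
a_0=10:  p_0=10·1+0=10,  q_0=10·0+1=1
a_1=1:  p_1=1·10+1=11,  q_1=1·1+0=1
…
a_3=2:  p_3=2·43+11=97,  q_3=2·4+1=9
…
a_6=1:  p_6=1·657+140=797,  q_6=1·61+13=74
…
a_8=3:  p_8=3·2251+797=7550,  q_8=3·209+74=701
a_9=1:  p_9=1·7550+2251=9801,  q_9=1·701+209=910
(x₁, y₁) = (9801, 910);  9801² − 116·910² = 1 ✓

9801 910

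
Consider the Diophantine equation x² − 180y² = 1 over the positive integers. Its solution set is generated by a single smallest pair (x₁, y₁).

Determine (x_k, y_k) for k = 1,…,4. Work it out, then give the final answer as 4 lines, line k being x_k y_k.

161 12
51841 3864
16692641 1244196
5374978561 400627248

√180 → a₀=13, period (2,2,2,26); ℓ=4 even so k=3
k=0  a_k=13  p_k/q_k = 13/1
…
k=2  a_k=2  p_k/q_k = 67/5
k=3  a_k=2  p_k/q_k = 161/12
fundamental: x₁=161, y₁=12  (since 25921 − 180·144 = 1)
k=2:  x_2 = 161·161+180·12·12 = 51841,  y_2 = 161·12+12·161 = 3864
k=3:  x_3 = 161·51841+180·12·3864 = 16692641,  y_3 = 161·3864+12·51841 = 1244196
k=4:  x_4 = 161·16692641+180·12·1244196 = 5374978561,  y_4 = 161·1244196+12·16692641 = 400627248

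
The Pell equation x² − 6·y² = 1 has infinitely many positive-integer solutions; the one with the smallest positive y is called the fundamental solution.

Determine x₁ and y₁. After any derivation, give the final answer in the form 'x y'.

[2; 2,4] for √6; ℓ=2 ⇒ convergent index 1
i=0: a=2 ⇒ p=2, q=1
i=1: a=2 ⇒ p=5, q=2
fundamental: x₁=5, y₁=2  (since 25 − 6·4 = 1)

5 2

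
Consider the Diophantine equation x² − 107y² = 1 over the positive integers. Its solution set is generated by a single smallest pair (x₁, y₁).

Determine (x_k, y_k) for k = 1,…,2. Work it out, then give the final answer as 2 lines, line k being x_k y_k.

√107 = [10; 2,1,9,1,2,20, …], period ℓ=6 (even) → k=5
a_0=10:  p_0=10·1+0=10,  q_0=10·0+1=1
…
a_2=1:  p_2=1·21+10=31,  q_2=1·2+1=3
…
a_4=1:  p_4=1·300+31=331,  q_4=1·29+3=32
a_5=2:  p_5=2·331+300=962,  q_5=2·32+29=93
fundamental: x₁=962, y₁=93  (since 925444 − 107·8649 = 1)
k=2:  x_2 = 962·962+107·93·93 = 1850887,  y_2 = 962·93+93·962 = 178932

962 93
1850887 178932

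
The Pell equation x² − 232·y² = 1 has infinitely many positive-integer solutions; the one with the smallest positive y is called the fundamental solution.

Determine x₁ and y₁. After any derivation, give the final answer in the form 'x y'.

√232 → a₀=15, period (4,3,7,3,4,30); ℓ=6 even so k=5
k=0  a_k=15  p_k/q_k = 15/1
…
k=3  a_k=7  p_k/q_k = 1447/95
k=4  a_k=3  p_k/q_k = 4539/298
k=5  a_k=4  p_k/q_k = 19603/1287
(x₁, y₁) = (19603, 1287);  19603² − 232·1287² = 1 ✓

19603 1287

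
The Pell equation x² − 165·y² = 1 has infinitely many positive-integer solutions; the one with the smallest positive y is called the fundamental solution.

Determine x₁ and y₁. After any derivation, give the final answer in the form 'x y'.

√165 → a₀=12, period (1,5,2,5,1,24); ℓ=6 even so k=5
k=0  a_k=12  p_k/q_k = 12/1
k=1  a_k=1  p_k/q_k = 13/1
k=2  a_k=5  p_k/q_k = 77/6
…
k=4  a_k=5  p_k/q_k = 912/71
k=5  a_k=1  p_k/q_k = 1079/84
(x₁, y₁) = (1079, 84);  1079² − 165·84² = 1 ✓

1079 84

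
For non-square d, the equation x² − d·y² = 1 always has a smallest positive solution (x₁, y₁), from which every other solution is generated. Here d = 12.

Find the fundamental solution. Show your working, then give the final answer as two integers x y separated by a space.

d=12: √d = [3; 2,6] (ℓ=2, even), read p_1/q_1
k=0  a_k=3  p_k/q_k = 3/1
k=1  a_k=2  p_k/q_k = 7/2
fundamental: x₁=7, y₁=2  (since 49 − 12·4 = 1)

7 2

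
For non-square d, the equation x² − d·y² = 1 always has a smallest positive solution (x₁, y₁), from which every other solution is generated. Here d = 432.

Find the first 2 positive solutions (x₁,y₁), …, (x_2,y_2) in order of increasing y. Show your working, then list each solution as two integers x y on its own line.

√432 → a₀=20, period (1,3,1,1,1,3,1,40); ℓ=8 even so k=7
step 0: (20, 1)  from 20·(1,0) + (0,1)
…
step 3: (104, 5)  from 1·(83,4) + (21,1)
…
step 5: (291, 14)  from 1·(187,9) + (104,5)
step 6: (1060, 51)  from 3·(291,14) + (187,9)
step 7: (1351, 65)  from 1·(1060,51) + (291,14)
fundamental: x₁=1351, y₁=65  (since 1825201 − 432·4225 = 1)
n=2: (1351,65)∘(1351,65) = (1351·1351+432·65·65, 1351·65+65·1351) = (3650401,175630)

1351 65
3650401 175630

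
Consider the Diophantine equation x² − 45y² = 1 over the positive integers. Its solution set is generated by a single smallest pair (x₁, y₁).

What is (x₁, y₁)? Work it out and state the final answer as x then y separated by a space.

√45 → a₀=6, period (1,2,2,2,1,12); ℓ=6 even so k=5
step 0: (6, 1)  from 6·(1,0) + (0,1)
…
step 3: (47, 7)  from 2·(20,3) + (7,1)
step 4: (114, 17)  from 2·(47,7) + (20,3)
step 5: (161, 24)  from 1·(114,17) + (47,7)
→ (161, 24).  Check: 161²=25921, 45·24²=25920, difference 1.

161 24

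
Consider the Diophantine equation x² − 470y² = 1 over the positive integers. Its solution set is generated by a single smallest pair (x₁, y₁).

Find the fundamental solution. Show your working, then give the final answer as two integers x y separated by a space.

√470 → a₀=21, period (1,2,8,2,1,42); ℓ=6 even so k=5
a_0=21:  p_0=21·1+0=21,  q_0=21·0+1=1
a_1=1:  p_1=1·21+1=22,  q_1=1·1+0=1
a_2=2:  p_2=2·22+21=65,  q_2=2·1+1=3
a_3=8:  p_3=8·65+22=542,  q_3=8·3+1=25
a_4=2:  p_4=2·542+65=1149,  q_4=2·25+3=53
a_5=1:  p_5=1·1149+542=1691,  q_5=1·53+25=78
fundamental: x₁=1691, y₁=78  (since 2859481 − 470·6084 = 1)

1691 78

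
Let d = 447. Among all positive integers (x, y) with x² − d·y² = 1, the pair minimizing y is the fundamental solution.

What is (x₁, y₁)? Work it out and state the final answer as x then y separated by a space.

d=447: √d = [21; 7,42] (ℓ=2, even), read p_1/q_1
k=0  a_k=21  p_k/q_k = 21/1
k=1  a_k=7  p_k/q_k = 148/7
(x₁, y₁) = (148, 7);  148² − 447·7² = 1 ✓

148 7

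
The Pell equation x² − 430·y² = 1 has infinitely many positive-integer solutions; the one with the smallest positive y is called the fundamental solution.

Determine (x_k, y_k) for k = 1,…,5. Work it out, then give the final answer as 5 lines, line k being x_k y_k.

2862251 138030
16384961574001 790153011060
93795745300289010251 4523232492118854090
536933931562978654798296001 25893253447598574322902120
3073679365100040639604854765306251 148225981147280410676109712890150

√430 = [20; 1,2,1,3,1,…,2,1,40, …], period ℓ=14 (even) → k=13
step 0: (20, 1)  from 20·(1,0) + (0,1)
step 1: (21, 1)  from 1·(20,1) + (1,0)
step 2: (62, 3)  from 2·(21,1) + (20,1)
step 3: (83, 4)  from 1·(62,3) + (21,1)
step 4: (311, 15)  from 3·(83,4) + (62,3)
step 5: (394, 19)  from 1·(311,15) + (83,4)
step 6: (2675, 129)  from 6·(394,19) + (311,15)
step 7: (21794, 1051)  from 8·(2675,129) + (394,19)
step 8: (133439, 6435)  from 6·(21794,1051) + (2675,129)
step 9: (155233, 7486)  from 1·(133439,6435) + (21794,1051)
step 10: (599138, 28893)  from 3·(155233,7486) + (133439,6435)
step 11: (754371, 36379)  from 1·(599138,28893) + (155233,7486)
step 12: (2107880, 101651)  from 2·(754371,36379) + (599138,28893)
step 13: (2862251, 138030)  from 1·(2107880,101651) + (754371,36379)
(x₁, y₁) = (2862251, 138030);  2862251² − 430·138030² = 1 ✓
(2862251+138030√430)^2 = 16384961574001 + 790153011060√430
(2862251+138030√430)^3 = 93795745300289010251 + 4523232492118854090√430
(2862251+138030√430)^4 = 536933931562978654798296001 + 25893253447598574322902120√430
(2862251+138030√430)^5 = 3073679365100040639604854765306251 + 148225981147280410676109712890150√430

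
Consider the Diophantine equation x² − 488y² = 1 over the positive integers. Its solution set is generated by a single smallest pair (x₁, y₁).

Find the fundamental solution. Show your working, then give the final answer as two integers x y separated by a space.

243 11

[22; 11,44] for √488; ℓ=2 ⇒ convergent index 1
i=0: a=22 ⇒ p=22, q=1
i=1: a=11 ⇒ p=243, q=11
fundamental: x₁=243, y₁=11  (since 59049 − 488·121 = 1)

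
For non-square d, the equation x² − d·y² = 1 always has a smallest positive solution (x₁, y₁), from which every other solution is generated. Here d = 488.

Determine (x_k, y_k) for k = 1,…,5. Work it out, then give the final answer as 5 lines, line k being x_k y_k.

√488 → a₀=22, period (11,44); ℓ=2 even so k=1
step 0: (22, 1)  from 22·(1,0) + (0,1)
step 1: (243, 11)  from 11·(22,1) + (1,0)
(x₁, y₁) = (243, 11);  243² − 488·11² = 1 ✓
(243+11√488)^2 = 118097 + 5346√488
(243+11√488)^3 = 57394899 + 2598145√488
(243+11√488)^4 = 27893802817 + 1262693124√488
(243+11√488)^5 = 13556330774163 + 613666260119√488

243 11
118097 5346
57394899 2598145
27893802817 1262693124
13556330774163 613666260119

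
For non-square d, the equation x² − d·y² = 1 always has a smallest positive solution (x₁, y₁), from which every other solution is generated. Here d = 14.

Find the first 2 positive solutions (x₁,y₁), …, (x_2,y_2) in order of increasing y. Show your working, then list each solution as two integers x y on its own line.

15 4
449 120

[3; 1,2,1,6] for √14; ℓ=4 ⇒ convergent index 3
a_0=3:  p_0=3·1+0=3,  q_0=3·0+1=1
…
a_2=2:  p_2=2·4+3=11,  q_2=2·1+1=3
a_3=1:  p_3=1·11+4=15,  q_3=1·3+1=4
(x₁, y₁) = (15, 4);  15² − 14·4² = 1 ✓
k=2:  x_2 = 15·15+14·4·4 = 449,  y_2 = 15·4+4·15 = 120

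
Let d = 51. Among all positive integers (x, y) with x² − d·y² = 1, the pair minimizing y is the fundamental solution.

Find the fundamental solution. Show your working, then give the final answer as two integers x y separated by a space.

√51 = [7; 7,14, …], period ℓ=2 (even) → k=1
a_0=7:  p_0=7·1+0=7,  q_0=7·0+1=1
a_1=7:  p_1=7·7+1=50,  q_1=7·1+0=7
fundamental: x₁=50, y₁=7  (since 2500 − 51·49 = 1)

50 7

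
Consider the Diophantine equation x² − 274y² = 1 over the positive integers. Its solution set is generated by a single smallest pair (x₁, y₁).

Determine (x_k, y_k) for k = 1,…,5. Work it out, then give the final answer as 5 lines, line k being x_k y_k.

√274 = [16; 1,1,4,4,1,1,32, …], period ℓ=7 (odd) → k=13
step 0: (16, 1)  from 16·(1,0) + (0,1)
step 1: (17, 1)  from 1·(16,1) + (1,0)
…
step 3: (149, 9)  from 4·(33,2) + (17,1)
…
step 5: (778, 47)  from 1·(629,38) + (149,9)
…
step 12: (2189276, 132259)  from 1·(1770023,106931) + (419253,25328)
step 13: (3959299, 239190)  from 1·(2189276,132259) + (1770023,106931)
(x₁, y₁) = (3959299, 239190);  3959299² − 274·239190² = 1 ✓
k=2:  x_2 = 3959299·3959299+274·239190·239190 = 31352097142801,  y_2 = 3959299·239190+239190·3959299 = 1894049455620
k=3:  x_3 = 3959299·31352097142801+274·239190·1894049455620 = 248264653730785753699,  y_3 = 3959299·1894049455620+239190·31352097142801 = 14998216231173381570
k=4:  x_4 = 3959299·248264653730785753699+274·239190·14998216231173381570 = 1965907990503261255572251201,  y_4 = 3959299·14998216231173381570+239190·248264653730785753699 = 118764845051735182903983240
k=5:  x_5 = 3959299·1965907990503261255572251201+274·239190·118764845051735182903983240 = 15567235081782895307198186429982499,  y_5 = 3959299·118764845051735182903983240+239190·1965907990503261255572251201 = 940451064496965117656884702915950

3959299 239190
31352097142801 1894049455620
248264653730785753699 14998216231173381570
1965907990503261255572251201 118764845051735182903983240
15567235081782895307198186429982499 940451064496965117656884702915950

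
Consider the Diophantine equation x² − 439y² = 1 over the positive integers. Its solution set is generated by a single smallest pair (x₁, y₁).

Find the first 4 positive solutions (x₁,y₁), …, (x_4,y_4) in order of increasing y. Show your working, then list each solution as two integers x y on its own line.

440 21
387199 18480
340734680 16262379
299846131201 14310875040

[20; 1,19,1,40] for √439; ℓ=4 ⇒ convergent index 3
a_0=20:  p_0=20·1+0=20,  q_0=20·0+1=1
a_1=1:  p_1=1·20+1=21,  q_1=1·1+0=1
a_2=19:  p_2=19·21+20=419,  q_2=19·1+1=20
a_3=1:  p_3=1·419+21=440,  q_3=1·20+1=21
fundamental: x₁=440, y₁=21  (since 193600 − 439·441 = 1)
(440+21√439)^2 = 387199 + 18480√439
(440+21√439)^3 = 340734680 + 16262379√439
(440+21√439)^4 = 299846131201 + 14310875040√439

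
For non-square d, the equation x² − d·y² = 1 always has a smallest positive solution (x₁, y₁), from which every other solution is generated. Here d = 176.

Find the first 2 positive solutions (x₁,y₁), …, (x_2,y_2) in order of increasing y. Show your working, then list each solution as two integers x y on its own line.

199 15
79201 5970

d=176: √d = [13; 3,1,3,26] (ℓ=4, even), read p_3/q_3
i=0: a=13 ⇒ p=13, q=1
i=1: a=3 ⇒ p=40, q=3
i=2: a=1 ⇒ p=53, q=4
i=3: a=3 ⇒ p=199, q=15
fundamental: x₁=199, y₁=15  (since 39601 − 176·225 = 1)
(x_2, y_2) = (199·199 + 176·15·15, 199·15 + 15·199) = (79201, 5970)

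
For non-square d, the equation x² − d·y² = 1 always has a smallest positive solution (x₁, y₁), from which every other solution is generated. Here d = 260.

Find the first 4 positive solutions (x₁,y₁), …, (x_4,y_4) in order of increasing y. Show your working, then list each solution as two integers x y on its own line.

129 8
33281 2064
8586369 532504
2215249921 137383968

[16; 8,32] for √260; ℓ=2 ⇒ convergent index 1
i=0: a=16 ⇒ p=16, q=1
i=1: a=8 ⇒ p=129, q=8
fundamental: x₁=129, y₁=8  (since 16641 − 260·64 = 1)
n=2: (129,8)∘(129,8) = (129·129+260·8·8, 129·8+8·129) = (33281,2064)
n=3: (33281,2064)∘(129,8) = (129·33281+260·8·2064, 129·2064+8·33281) = (8586369,532504)
n=4: (8586369,532504)∘(129,8) = (129·8586369+260·8·532504, 129·532504+8·8586369) = (2215249921,137383968)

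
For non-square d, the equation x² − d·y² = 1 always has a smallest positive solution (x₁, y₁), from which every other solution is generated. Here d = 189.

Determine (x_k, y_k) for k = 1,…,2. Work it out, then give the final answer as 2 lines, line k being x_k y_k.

55 4
6049 440

√189 → a₀=13, period (1,2,1,26); ℓ=4 even so k=3
a_0=13:  p_0=13·1+0=13,  q_0=13·0+1=1
a_1=1:  p_1=1·13+1=14,  q_1=1·1+0=1
a_2=2:  p_2=2·14+13=41,  q_2=2·1+1=3
a_3=1:  p_3=1·41+14=55,  q_3=1·3+1=4
(x₁, y₁) = (55, 4);  55² − 189·4² = 1 ✓
n=2: (55,4)∘(55,4) = (55·55+189·4·4, 55·4+4·55) = (6049,440)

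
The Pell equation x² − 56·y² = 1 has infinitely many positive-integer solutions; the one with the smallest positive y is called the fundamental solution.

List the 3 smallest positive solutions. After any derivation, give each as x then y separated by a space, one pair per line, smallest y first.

15 2
449 60
13455 1798

√56 → a₀=7, period (2,14); ℓ=2 even so k=1
i=0: a=7 ⇒ p=7, q=1
i=1: a=2 ⇒ p=15, q=2
fundamental: x₁=15, y₁=2  (since 225 − 56·4 = 1)
n=2: (15,2)∘(15,2) = (15·15+56·2·2, 15·2+2·15) = (449,60)
n=3: (449,60)∘(15,2) = (15·449+56·2·60, 15·60+2·449) = (13455,1798)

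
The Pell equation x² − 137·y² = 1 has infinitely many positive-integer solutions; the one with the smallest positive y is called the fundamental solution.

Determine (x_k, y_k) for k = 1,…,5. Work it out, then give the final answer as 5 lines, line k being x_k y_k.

[11; 1,2,2,1,1,2,2,1,22] for √137; ℓ=9 ⇒ convergent index 17
k=0  a_k=11  p_k/q_k = 11/1
k=1  a_k=1  p_k/q_k = 12/1
k=2  a_k=2  p_k/q_k = 35/3
…
k=8  a_k=1  p_k/q_k = 1744/149
k=9  a_k=22  p_k/q_k = 39597/3383
k=10  a_k=1  p_k/q_k = 41341/3532
…
k=13  a_k=1  p_k/q_k = 408178/34873
…
k=15  a_k=2  p_k/q_k = 1796332/153471
k=16  a_k=2  p_k/q_k = 4286741/366241
k=17  a_k=1  p_k/q_k = 6083073/519712
fundamental: x₁=6083073, y₁=519712  (since 37003777123329 − 137·270100562944 = 1)
k=2:  x_2 = 6083073·6083073+137·519712·519712 = 74007554246657,  y_2 = 6083073·519712+519712·6083073 = 6322892069952
k=3:  x_3 = 6083073·74007554246657+137·519712·6322892069952 = 900386710067742990849,  y_3 = 6083073·6322892069952+519712·74007554246657 = 76925228065277725280
k=4:  x_4 = 6083073·900386710067742990849+137·519712·76925228065277725280 = 10954236171143757109591351297,  y_4 = 6083073·76925228065277725280+519712·900386710067742990849 = 935883555725460013412300928
k=5:  x_5 = 6083073·10954236171143757109591351297+137·519712·935883555725460013412300928 = 133270836576615035597116312473600513,  y_5 = 6083073·935883555725460013412300928+519712·10954236171143757109591351297 = 11386095977955005515107946008258208

6083073 519712
74007554246657 6322892069952
900386710067742990849 76925228065277725280
10954236171143757109591351297 935883555725460013412300928
133270836576615035597116312473600513 11386095977955005515107946008258208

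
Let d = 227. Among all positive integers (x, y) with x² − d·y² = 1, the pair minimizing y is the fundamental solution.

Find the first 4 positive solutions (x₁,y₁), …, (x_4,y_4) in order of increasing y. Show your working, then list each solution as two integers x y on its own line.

√227 = [15; 15,30, …], period ℓ=2 (even) → k=1
k=0  a_k=15  p_k/q_k = 15/1
k=1  a_k=15  p_k/q_k = 226/15
→ (226, 15).  Check: 226²=51076, 227·15²=51075, difference 1.
n=2: (226,15)∘(226,15) = (226·226+227·15·15, 226·15+15·226) = (102151,6780)
n=3: (102151,6780)∘(226,15) = (226·102151+227·15·6780, 226·6780+15·102151) = (46172026,3064545)
n=4: (46172026,3064545)∘(226,15) = (226·46172026+227·15·3064545, 226·3064545+15·46172026) = (20869653601,1385167560)

226 15
102151 6780
46172026 3064545
20869653601 1385167560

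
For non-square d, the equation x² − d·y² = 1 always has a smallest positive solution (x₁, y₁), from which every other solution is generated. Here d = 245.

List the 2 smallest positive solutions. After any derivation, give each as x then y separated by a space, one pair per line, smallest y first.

51841 3312
5374978561 343394784

√245 = [15; 1,1,1,7,6,7,1,1,1,30, …], period ℓ=10 (even) → k=9
step 0: (15, 1)  from 15·(1,0) + (0,1)
…
step 5: (2207, 141)  from 6·(360,23) + (47,3)
step 6: (15809, 1010)  from 7·(2207,141) + (360,23)
…
step 8: (33825, 2161)  from 1·(18016,1151) + (15809,1010)
step 9: (51841, 3312)  from 1·(33825,2161) + (18016,1151)
fundamental: x₁=51841, y₁=3312  (since 2687489281 − 245·10969344 = 1)
(51841+3312√245)^2 = 5374978561 + 343394784√245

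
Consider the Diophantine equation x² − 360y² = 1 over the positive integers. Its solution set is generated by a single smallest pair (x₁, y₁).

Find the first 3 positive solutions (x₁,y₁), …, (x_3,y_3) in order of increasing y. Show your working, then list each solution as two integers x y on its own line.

√360 → a₀=18, period (1,36); ℓ=2 even so k=1
k=0  a_k=18  p_k/q_k = 18/1
k=1  a_k=1  p_k/q_k = 19/1
(x₁, y₁) = (19, 1);  19² − 360·1² = 1 ✓
(x_2, y_2) = (19·19 + 360·1·1, 19·1 + 1·19) = (721, 38)
(x_3, y_3) = (19·721 + 360·1·38, 19·38 + 1·721) = (27379, 1443)

19 1
721 38
27379 1443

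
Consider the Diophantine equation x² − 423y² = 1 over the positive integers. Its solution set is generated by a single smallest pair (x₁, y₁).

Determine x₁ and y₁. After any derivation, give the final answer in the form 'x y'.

[20; 1,1,3,4,3,1,1,40] for √423; ℓ=8 ⇒ convergent index 7
a_0=20:  p_0=20·1+0=20,  q_0=20·0+1=1
…
a_2=1:  p_2=1·21+20=41,  q_2=1·1+1=2
a_3=3:  p_3=3·41+21=144,  q_3=3·2+1=7
a_4=4:  p_4=4·144+41=617,  q_4=4·7+2=30
…
a_6=1:  p_6=1·1995+617=2612,  q_6=1·97+30=127
a_7=1:  p_7=1·2612+1995=4607,  q_7=1·127+97=224
→ (4607, 224).  Check: 4607²=21224449, 423·224²=21224448, difference 1.

4607 224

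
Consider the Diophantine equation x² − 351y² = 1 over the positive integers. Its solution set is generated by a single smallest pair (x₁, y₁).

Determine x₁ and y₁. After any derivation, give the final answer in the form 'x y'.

62425 3332

[18; 1,2,1,3,2,2,2,3,1,2,1,36] for √351; ℓ=12 ⇒ convergent index 11
step 0: (18, 1)  from 18·(1,0) + (0,1)
step 1: (19, 1)  from 1·(18,1) + (1,0)
…
step 6: (1555, 83)  from 2·(637,34) + (281,15)
…
step 9: (16543, 883)  from 1·(12796,683) + (3747,200)
step 10: (45882, 2449)  from 2·(16543,883) + (12796,683)
step 11: (62425, 3332)  from 1·(45882,2449) + (16543,883)
→ (62425, 3332).  Check: 62425²=3896880625, 351·3332²=3896880624, difference 1.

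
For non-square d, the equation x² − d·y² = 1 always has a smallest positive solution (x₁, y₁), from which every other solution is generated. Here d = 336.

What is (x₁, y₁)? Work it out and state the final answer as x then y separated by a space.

√336 = [18; 3,36, …], period ℓ=2 (even) → k=1
a_0=18:  p_0=18·1+0=18,  q_0=18·0+1=1
a_1=3:  p_1=3·18+1=55,  q_1=3·1+0=3
(x₁, y₁) = (55, 3);  55² − 336·3² = 1 ✓

55 3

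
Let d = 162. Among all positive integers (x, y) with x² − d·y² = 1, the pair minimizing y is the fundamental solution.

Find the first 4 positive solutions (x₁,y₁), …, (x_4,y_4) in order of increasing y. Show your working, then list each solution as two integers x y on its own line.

√162 = [12; 1,2,1,2,12,2,1,2,1,24, …], period ℓ=10 (even) → k=9
a_0=12:  p_0=12·1+0=12,  q_0=12·0+1=1
…
a_4=2:  p_4=2·51+38=140,  q_4=2·4+3=11
…
a_7=1:  p_7=1·3602+1731=5333,  q_7=1·283+136=419
a_8=2:  p_8=2·5333+3602=14268,  q_8=2·419+283=1121
a_9=1:  p_9=1·14268+5333=19601,  q_9=1·1121+419=1540
→ (19601, 1540).  Check: 19601²=384199201, 162·1540²=384199200, difference 1.
(19601+1540√162)^2 = 768398401 + 60371080√162
(19601+1540√162)^3 = 30122754096401 + 2366667076620√162
(19601+1540√162)^4 = 1180872205318713601 + 92778082677286160√162

19601 1540
768398401 60371080
30122754096401 2366667076620
1180872205318713601 92778082677286160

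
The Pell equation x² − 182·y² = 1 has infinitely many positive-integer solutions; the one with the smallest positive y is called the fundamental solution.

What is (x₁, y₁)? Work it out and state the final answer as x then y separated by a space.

√182 = [13; 2,26, …], period ℓ=2 (even) → k=1
a_0=13:  p_0=13·1+0=13,  q_0=13·0+1=1
a_1=2:  p_1=2·13+1=27,  q_1=2·1+0=2
(x₁, y₁) = (27, 2);  27² − 182·2² = 1 ✓

27 2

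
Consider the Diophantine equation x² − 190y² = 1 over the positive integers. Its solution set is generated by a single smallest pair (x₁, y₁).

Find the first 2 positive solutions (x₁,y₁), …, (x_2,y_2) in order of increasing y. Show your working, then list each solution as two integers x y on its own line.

52021 3774
5412368881 392654508

[13; 1,3,1,1,1,…,3,1,26] for √190; ℓ=14 ⇒ convergent index 13
step 0: (13, 1)  from 13·(1,0) + (0,1)
step 1: (14, 1)  from 1·(13,1) + (1,0)
step 2: (55, 4)  from 3·(14,1) + (13,1)
step 3: (69, 5)  from 1·(55,4) + (14,1)
step 4: (124, 9)  from 1·(69,5) + (55,4)
…
step 6: (510, 37)  from 2·(193,14) + (124,9)
step 7: (1213, 88)  from 2·(510,37) + (193,14)
step 8: (2936, 213)  from 2·(1213,88) + (510,37)
step 9: (4149, 301)  from 1·(2936,213) + (1213,88)
step 10: (7085, 514)  from 1·(4149,301) + (2936,213)
step 11: (11234, 815)  from 1·(7085,514) + (4149,301)
step 12: (40787, 2959)  from 3·(11234,815) + (7085,514)
step 13: (52021, 3774)  from 1·(40787,2959) + (11234,815)
→ (52021, 3774).  Check: 52021²=2706184441, 190·3774²=2706184440, difference 1.
(x_2, y_2) = (52021·52021 + 190·3774·3774, 52021·3774 + 3774·52021) = (5412368881, 392654508)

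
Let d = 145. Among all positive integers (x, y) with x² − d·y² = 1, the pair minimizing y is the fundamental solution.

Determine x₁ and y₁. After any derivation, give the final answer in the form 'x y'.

√145 → a₀=12, period (24); ℓ=1 odd so k=1
a_0=12:  p_0=12·1+0=12,  q_0=12·0+1=1
a_1=24:  p_1=24·12+1=289,  q_1=24·1+0=24
fundamental: x₁=289, y₁=24  (since 83521 − 145·576 = 1)

289 24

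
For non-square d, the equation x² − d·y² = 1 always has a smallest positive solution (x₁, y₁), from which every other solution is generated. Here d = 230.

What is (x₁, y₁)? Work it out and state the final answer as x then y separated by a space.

d=230: √d = [15; 6,30] (ℓ=2, even), read p_1/q_1
a_0=15:  p_0=15·1+0=15,  q_0=15·0+1=1
a_1=6:  p_1=6·15+1=91,  q_1=6·1+0=6
(x₁, y₁) = (91, 6);  91² − 230·6² = 1 ✓

91 6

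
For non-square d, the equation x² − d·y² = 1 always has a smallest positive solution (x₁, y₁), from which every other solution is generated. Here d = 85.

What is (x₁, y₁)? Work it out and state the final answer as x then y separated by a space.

285769 30996

√85 = [9; 4,1,1,4,18, …], period ℓ=5 (odd) → k=9
k=0  a_k=9  p_k/q_k = 9/1
…
k=2  a_k=1  p_k/q_k = 46/5
k=3  a_k=1  p_k/q_k = 83/9
k=4  a_k=4  p_k/q_k = 378/41
k=5  a_k=18  p_k/q_k = 6887/747
k=6  a_k=4  p_k/q_k = 27926/3029
k=7  a_k=1  p_k/q_k = 34813/3776
k=8  a_k=1  p_k/q_k = 62739/6805
k=9  a_k=4  p_k/q_k = 285769/30996
(x₁, y₁) = (285769, 30996);  285769² − 85·30996² = 1 ✓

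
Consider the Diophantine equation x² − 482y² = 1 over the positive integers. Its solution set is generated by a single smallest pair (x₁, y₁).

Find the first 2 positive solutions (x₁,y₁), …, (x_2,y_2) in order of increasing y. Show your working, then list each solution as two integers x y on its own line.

√482 → a₀=21, period (1,20,1,42); ℓ=4 even so k=3
i=0: a=21 ⇒ p=21, q=1
i=1: a=1 ⇒ p=22, q=1
i=2: a=20 ⇒ p=461, q=21
i=3: a=1 ⇒ p=483, q=22
→ (483, 22).  Check: 483²=233289, 482·22²=233288, difference 1.
k=2:  x_2 = 483·483+482·22·22 = 466577,  y_2 = 483·22+22·483 = 21252

483 22
466577 21252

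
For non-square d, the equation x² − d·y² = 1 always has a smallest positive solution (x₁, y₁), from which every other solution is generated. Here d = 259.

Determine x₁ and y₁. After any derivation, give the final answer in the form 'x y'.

847225 52644

√259 = [16; 10,1,2,3,4,3,2,1,10,32, …], period ℓ=10 (even) → k=9
k=0  a_k=16  p_k/q_k = 16/1
…
k=3  a_k=2  p_k/q_k = 515/32
k=4  a_k=3  p_k/q_k = 1722/107
…
k=7  a_k=2  p_k/q_k = 55265/3434
k=8  a_k=1  p_k/q_k = 79196/4921
k=9  a_k=10  p_k/q_k = 847225/52644
(x₁, y₁) = (847225, 52644);  847225² − 259·52644² = 1 ✓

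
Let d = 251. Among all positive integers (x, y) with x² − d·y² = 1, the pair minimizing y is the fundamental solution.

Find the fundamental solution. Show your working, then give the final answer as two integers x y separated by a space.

3674890 231957

d=251: √d = [15; 1,5,2,1,2,…,5,1,30] (ℓ=14, even), read p_13/q_13
i=0: a=15 ⇒ p=15, q=1
…
i=2: a=5 ⇒ p=95, q=6
i=3: a=2 ⇒ p=206, q=13
…
i=6: a=2 ⇒ p=1917, q=121
i=7: a=15 ⇒ p=29563, q=1866
i=8: a=2 ⇒ p=61043, q=3853
…
i=10: a=1 ⇒ p=212692, q=13425
…
i=12: a=5 ⇒ p=3097857, q=195535
i=13: a=1 ⇒ p=3674890, q=231957
(x₁, y₁) = (3674890, 231957);  3674890² − 251·231957² = 1 ✓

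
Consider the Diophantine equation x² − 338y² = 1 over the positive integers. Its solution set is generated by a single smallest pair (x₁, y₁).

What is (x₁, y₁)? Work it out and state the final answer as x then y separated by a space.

[18; 2,1,1,2,36] for √338; ℓ=5 ⇒ convergent index 9
a_0=18:  p_0=18·1+0=18,  q_0=18·0+1=1
a_1=2:  p_1=2·18+1=37,  q_1=2·1+0=2
a_2=1:  p_2=1·37+18=55,  q_2=1·2+1=3
a_3=1:  p_3=1·55+37=92,  q_3=1·3+2=5
a_4=2:  p_4=2·92+55=239,  q_4=2·5+3=13
a_5=36:  p_5=36·239+92=8696,  q_5=36·13+5=473
a_6=2:  p_6=2·8696+239=17631,  q_6=2·473+13=959
…
a_8=1:  p_8=1·26327+17631=43958,  q_8=1·1432+959=2391
a_9=2:  p_9=2·43958+26327=114243,  q_9=2·2391+1432=6214
→ (114243, 6214).  Check: 114243²=13051463049, 338·6214²=13051463048, difference 1.

114243 6214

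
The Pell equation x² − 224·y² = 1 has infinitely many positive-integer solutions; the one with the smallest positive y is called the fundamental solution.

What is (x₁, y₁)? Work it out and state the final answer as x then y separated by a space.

√224 → a₀=14, period (1,28); ℓ=2 even so k=1
step 0: (14, 1)  from 14·(1,0) + (0,1)
step 1: (15, 1)  from 1·(14,1) + (1,0)
(x₁, y₁) = (15, 1);  15² − 224·1² = 1 ✓

15 1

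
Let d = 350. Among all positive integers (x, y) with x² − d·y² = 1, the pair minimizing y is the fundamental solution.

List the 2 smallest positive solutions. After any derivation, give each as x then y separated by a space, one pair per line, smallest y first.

√350 = [18; 1,2,2,2,1,36, …], period ℓ=6 (even) → k=5
i=0: a=18 ⇒ p=18, q=1
…
i=4: a=2 ⇒ p=318, q=17
i=5: a=1 ⇒ p=449, q=24
(x₁, y₁) = (449, 24);  449² − 350·24² = 1 ✓
n=2: (449,24)∘(449,24) = (449·449+350·24·24, 449·24+24·449) = (403201,21552)

449 24
403201 21552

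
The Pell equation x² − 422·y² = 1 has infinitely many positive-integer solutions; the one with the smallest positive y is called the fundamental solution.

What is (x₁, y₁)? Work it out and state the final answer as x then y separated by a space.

7022501 341850

[20; 1,1,5,2,1,…,1,1,40] for √422; ℓ=14 ⇒ convergent index 13
step 0: (20, 1)  from 20·(1,0) + (0,1)
…
step 5: (719, 35)  from 1·(493,24) + (226,11)
…
step 7: (53719, 2615)  from 20·(2650,129) + (719,35)
…
step 10: (598859, 29152)  from 2·(217526,10589) + (163807,7974)
…
step 12: (3810680, 185501)  from 1·(3211821,156349) + (598859,29152)
step 13: (7022501, 341850)  from 1·(3810680,185501) + (3211821,156349)
→ (7022501, 341850).  Check: 7022501²=49315520295001, 422·341850²=49315520295000, difference 1.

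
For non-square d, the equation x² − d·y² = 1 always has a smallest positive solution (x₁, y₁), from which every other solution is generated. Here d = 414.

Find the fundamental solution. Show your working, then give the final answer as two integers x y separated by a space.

√414 → a₀=20, period (2,1,7,2,7,1,2,40); ℓ=8 even so k=7
i=0: a=20 ⇒ p=20, q=1
i=1: a=2 ⇒ p=41, q=2
…
i=6: a=1 ⇒ p=8444, q=415
i=7: a=2 ⇒ p=24335, q=1196
→ (24335, 1196).  Check: 24335²=592192225, 414·1196²=592192224, difference 1.

24335 1196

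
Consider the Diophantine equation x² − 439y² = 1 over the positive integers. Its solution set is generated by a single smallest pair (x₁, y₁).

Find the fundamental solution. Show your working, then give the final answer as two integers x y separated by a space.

√439 = [20; 1,19,1,40, …], period ℓ=4 (even) → k=3
i=0: a=20 ⇒ p=20, q=1
…
i=2: a=19 ⇒ p=419, q=20
i=3: a=1 ⇒ p=440, q=21
→ (440, 21).  Check: 440²=193600, 439·21²=193599, difference 1.

440 21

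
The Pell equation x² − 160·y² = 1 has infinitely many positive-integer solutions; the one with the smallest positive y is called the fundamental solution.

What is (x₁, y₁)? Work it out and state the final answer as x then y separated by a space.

721 57

√160 = [12; 1,1,1,5,1,1,1,24, …], period ℓ=8 (even) → k=7
i=0: a=12 ⇒ p=12, q=1
…
i=2: a=1 ⇒ p=25, q=2
…
i=6: a=1 ⇒ p=468, q=37
i=7: a=1 ⇒ p=721, q=57
→ (721, 57).  Check: 721²=519841, 160·57²=519840, difference 1.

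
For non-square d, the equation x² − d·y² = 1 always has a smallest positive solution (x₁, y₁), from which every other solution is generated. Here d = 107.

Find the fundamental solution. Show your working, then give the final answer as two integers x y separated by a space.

d=107: √d = [10; 2,1,9,1,2,20] (ℓ=6, even), read p_5/q_5
k=0  a_k=10  p_k/q_k = 10/1
k=1  a_k=2  p_k/q_k = 21/2
…
k=3  a_k=9  p_k/q_k = 300/29
k=4  a_k=1  p_k/q_k = 331/32
k=5  a_k=2  p_k/q_k = 962/93
(x₁, y₁) = (962, 93);  962² − 107·93² = 1 ✓

962 93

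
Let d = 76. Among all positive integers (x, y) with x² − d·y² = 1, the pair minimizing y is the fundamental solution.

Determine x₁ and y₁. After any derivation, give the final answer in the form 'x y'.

[8; 1,2,1,1,5,4,5,1,1,2,1,16] for √76; ℓ=12 ⇒ convergent index 11
a_0=8:  p_0=8·1+0=8,  q_0=8·0+1=1
…
a_2=2:  p_2=2·9+8=26,  q_2=2·1+1=3
…
a_5=5:  p_5=5·61+35=340,  q_5=5·7+4=39
a_6=4:  p_6=4·340+61=1421,  q_6=4·39+7=163
a_7=5:  p_7=5·1421+340=7445,  q_7=5·163+39=854
a_8=1:  p_8=1·7445+1421=8866,  q_8=1·854+163=1017
…
a_10=2:  p_10=2·16311+8866=41488,  q_10=2·1871+1017=4759
a_11=1:  p_11=1·41488+16311=57799,  q_11=1·4759+1871=6630
fundamental: x₁=57799, y₁=6630  (since 3340724401 − 76·43956900 = 1)

57799 6630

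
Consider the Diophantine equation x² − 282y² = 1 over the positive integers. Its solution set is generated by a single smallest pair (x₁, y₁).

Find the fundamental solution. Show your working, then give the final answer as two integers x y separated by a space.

√282 → a₀=16, period (1,3,1,4,1,3,1,32); ℓ=8 even so k=7
a_0=16:  p_0=16·1+0=16,  q_0=16·0+1=1
…
a_2=3:  p_2=3·17+16=67,  q_2=3·1+1=4
a_3=1:  p_3=1·67+17=84,  q_3=1·4+1=5
a_4=4:  p_4=4·84+67=403,  q_4=4·5+4=24
a_5=1:  p_5=1·403+84=487,  q_5=1·24+5=29
a_6=3:  p_6=3·487+403=1864,  q_6=3·29+24=111
a_7=1:  p_7=1·1864+487=2351,  q_7=1·111+29=140
(x₁, y₁) = (2351, 140);  2351² − 282·140² = 1 ✓

2351 140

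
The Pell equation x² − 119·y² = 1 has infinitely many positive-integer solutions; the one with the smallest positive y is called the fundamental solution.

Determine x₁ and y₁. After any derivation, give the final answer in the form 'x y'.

[10; 1,9,1,20] for √119; ℓ=4 ⇒ convergent index 3
k=0  a_k=10  p_k/q_k = 10/1
k=1  a_k=1  p_k/q_k = 11/1
k=2  a_k=9  p_k/q_k = 109/10
k=3  a_k=1  p_k/q_k = 120/11
→ (120, 11).  Check: 120²=14400, 119·11²=14399, difference 1.

120 11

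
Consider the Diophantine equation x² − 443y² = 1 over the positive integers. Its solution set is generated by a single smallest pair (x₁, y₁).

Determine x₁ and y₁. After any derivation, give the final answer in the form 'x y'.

442 21

√443 = [21; 21,42, …], period ℓ=2 (even) → k=1
i=0: a=21 ⇒ p=21, q=1
i=1: a=21 ⇒ p=442, q=21
(x₁, y₁) = (442, 21);  442² − 443·21² = 1 ✓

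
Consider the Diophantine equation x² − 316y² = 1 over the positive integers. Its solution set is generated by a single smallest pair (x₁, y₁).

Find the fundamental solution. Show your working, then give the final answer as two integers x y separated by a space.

d=316: √d = [17; 1,3,2,8,2,3,1,34] (ℓ=8, even), read p_7/q_7
k=0  a_k=17  p_k/q_k = 17/1
…
k=2  a_k=3  p_k/q_k = 71/4
k=3  a_k=2  p_k/q_k = 160/9
…
k=5  a_k=2  p_k/q_k = 2862/161
k=6  a_k=3  p_k/q_k = 9937/559
k=7  a_k=1  p_k/q_k = 12799/720
fundamental: x₁=12799, y₁=720  (since 163814401 − 316·518400 = 1)

12799 720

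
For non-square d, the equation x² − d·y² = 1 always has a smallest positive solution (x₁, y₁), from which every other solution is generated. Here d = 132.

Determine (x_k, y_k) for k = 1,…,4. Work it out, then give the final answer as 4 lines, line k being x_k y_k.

[11; 2,22] for √132; ℓ=2 ⇒ convergent index 1
a_0=11:  p_0=11·1+0=11,  q_0=11·0+1=1
a_1=2:  p_1=2·11+1=23,  q_1=2·1+0=2
(x₁, y₁) = (23, 2);  23² − 132·2² = 1 ✓
k=2:  x_2 = 23·23+132·2·2 = 1057,  y_2 = 23·2+2·23 = 92
k=3:  x_3 = 23·1057+132·2·92 = 48599,  y_3 = 23·92+2·1057 = 4230
k=4:  x_4 = 23·48599+132·2·4230 = 2234497,  y_4 = 23·4230+2·48599 = 194488

23 2
1057 92
48599 4230
2234497 194488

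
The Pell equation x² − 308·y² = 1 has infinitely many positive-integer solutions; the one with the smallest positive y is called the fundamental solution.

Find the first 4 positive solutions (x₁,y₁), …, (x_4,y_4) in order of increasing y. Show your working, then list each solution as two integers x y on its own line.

351 20
246401 14040
172973151 9856060
121426905601 6918940080

d=308: √d = [17; 1,1,4,1,1,34] (ℓ=6, even), read p_5/q_5
step 0: (17, 1)  from 17·(1,0) + (0,1)
step 1: (18, 1)  from 1·(17,1) + (1,0)
step 2: (35, 2)  from 1·(18,1) + (17,1)
step 3: (158, 9)  from 4·(35,2) + (18,1)
step 4: (193, 11)  from 1·(158,9) + (35,2)
step 5: (351, 20)  from 1·(193,11) + (158,9)
→ (351, 20).  Check: 351²=123201, 308·20²=123200, difference 1.
(x_2, y_2) = (351·351 + 308·20·20, 351·20 + 20·351) = (246401, 14040)
(x_3, y_3) = (351·246401 + 308·20·14040, 351·14040 + 20·246401) = (172973151, 9856060)
(x_4, y_4) = (351·172973151 + 308·20·9856060, 351·9856060 + 20·172973151) = (121426905601, 6918940080)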